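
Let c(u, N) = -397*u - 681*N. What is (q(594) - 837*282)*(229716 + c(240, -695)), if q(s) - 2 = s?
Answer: -143082971178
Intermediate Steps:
c(u, N) = -681*N - 397*u
q(s) = 2 + s
(q(594) - 837*282)*(229716 + c(240, -695)) = ((2 + 594) - 837*282)*(229716 + (-681*(-695) - 397*240)) = (596 - 236034)*(229716 + (473295 - 95280)) = -235438*(229716 + 378015) = -235438*607731 = -143082971178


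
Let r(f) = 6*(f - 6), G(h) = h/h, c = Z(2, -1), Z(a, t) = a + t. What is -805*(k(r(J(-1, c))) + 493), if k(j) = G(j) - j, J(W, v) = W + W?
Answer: -436310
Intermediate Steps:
c = 1 (c = 2 - 1 = 1)
G(h) = 1
J(W, v) = 2*W
r(f) = -36 + 6*f (r(f) = 6*(-6 + f) = -36 + 6*f)
k(j) = 1 - j
-805*(k(r(J(-1, c))) + 493) = -805*((1 - (-36 + 6*(2*(-1)))) + 493) = -805*((1 - (-36 + 6*(-2))) + 493) = -805*((1 - (-36 - 12)) + 493) = -805*((1 - 1*(-48)) + 493) = -805*((1 + 48) + 493) = -805*(49 + 493) = -805*542 = -436310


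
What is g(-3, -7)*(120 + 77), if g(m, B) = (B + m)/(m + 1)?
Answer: 985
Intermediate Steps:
g(m, B) = (B + m)/(1 + m)
g(-3, -7)*(120 + 77) = ((-7 - 3)/(1 - 3))*(120 + 77) = (-10/(-2))*197 = -½*(-10)*197 = 5*197 = 985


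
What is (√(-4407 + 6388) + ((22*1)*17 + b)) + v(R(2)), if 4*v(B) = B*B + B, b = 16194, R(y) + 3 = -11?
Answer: 33227/2 + √1981 ≈ 16658.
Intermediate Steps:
R(y) = -14 (R(y) = -3 - 11 = -14)
v(B) = B/4 + B²/4 (v(B) = (B*B + B)/4 = (B² + B)/4 = (B + B²)/4 = B/4 + B²/4)
(√(-4407 + 6388) + ((22*1)*17 + b)) + v(R(2)) = (√(-4407 + 6388) + ((22*1)*17 + 16194)) + (¼)*(-14)*(1 - 14) = (√1981 + (22*17 + 16194)) + (¼)*(-14)*(-13) = (√1981 + (374 + 16194)) + 91/2 = (√1981 + 16568) + 91/2 = (16568 + √1981) + 91/2 = 33227/2 + √1981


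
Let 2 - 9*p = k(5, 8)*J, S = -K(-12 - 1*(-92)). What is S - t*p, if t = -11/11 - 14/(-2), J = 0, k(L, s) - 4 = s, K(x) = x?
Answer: -244/3 ≈ -81.333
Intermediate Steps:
k(L, s) = 4 + s
t = 6 (t = -11*1/11 - 14*(-½) = -1 + 7 = 6)
S = -80 (S = -(-12 - 1*(-92)) = -(-12 + 92) = -1*80 = -80)
p = 2/9 (p = 2/9 - (4 + 8)*0/9 = 2/9 - 4*0/3 = 2/9 - ⅑*0 = 2/9 + 0 = 2/9 ≈ 0.22222)
S - t*p = -80 - 6*2/9 = -80 - 1*4/3 = -80 - 4/3 = -244/3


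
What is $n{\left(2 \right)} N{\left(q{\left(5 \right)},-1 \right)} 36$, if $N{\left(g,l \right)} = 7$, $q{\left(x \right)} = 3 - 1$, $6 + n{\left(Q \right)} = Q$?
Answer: $-1008$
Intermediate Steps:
$n{\left(Q \right)} = -6 + Q$
$q{\left(x \right)} = 2$ ($q{\left(x \right)} = 3 - 1 = 2$)
$n{\left(2 \right)} N{\left(q{\left(5 \right)},-1 \right)} 36 = \left(-6 + 2\right) 7 \cdot 36 = \left(-4\right) 7 \cdot 36 = \left(-28\right) 36 = -1008$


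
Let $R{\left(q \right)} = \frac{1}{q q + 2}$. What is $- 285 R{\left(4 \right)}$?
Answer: $- \frac{95}{6} \approx -15.833$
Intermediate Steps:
$R{\left(q \right)} = \frac{1}{2 + q^{2}}$ ($R{\left(q \right)} = \frac{1}{q^{2} + 2} = \frac{1}{2 + q^{2}}$)
$- 285 R{\left(4 \right)} = - \frac{285}{2 + 4^{2}} = - \frac{285}{2 + 16} = - \frac{285}{18} = \left(-285\right) \frac{1}{18} = - \frac{95}{6}$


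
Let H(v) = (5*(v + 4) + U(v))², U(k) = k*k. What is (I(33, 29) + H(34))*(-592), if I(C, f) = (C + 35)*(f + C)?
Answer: -1075031744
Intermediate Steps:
I(C, f) = (35 + C)*(C + f)
U(k) = k²
H(v) = (20 + v² + 5*v)² (H(v) = (5*(v + 4) + v²)² = (5*(4 + v) + v²)² = ((20 + 5*v) + v²)² = (20 + v² + 5*v)²)
(I(33, 29) + H(34))*(-592) = ((33² + 35*33 + 35*29 + 33*29) + (20 + 34² + 5*34)²)*(-592) = ((1089 + 1155 + 1015 + 957) + (20 + 1156 + 170)²)*(-592) = (4216 + 1346²)*(-592) = (4216 + 1811716)*(-592) = 1815932*(-592) = -1075031744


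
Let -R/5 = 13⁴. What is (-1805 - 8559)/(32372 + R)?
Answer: 10364/110433 ≈ 0.093849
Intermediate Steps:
R = -142805 (R = -5*13⁴ = -5*28561 = -142805)
(-1805 - 8559)/(32372 + R) = (-1805 - 8559)/(32372 - 142805) = -10364/(-110433) = -10364*(-1/110433) = 10364/110433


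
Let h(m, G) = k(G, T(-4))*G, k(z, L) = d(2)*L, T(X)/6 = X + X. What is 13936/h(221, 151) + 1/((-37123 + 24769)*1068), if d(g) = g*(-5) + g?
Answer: 59854339/249038109 ≈ 0.24034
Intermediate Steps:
T(X) = 12*X (T(X) = 6*(X + X) = 6*(2*X) = 12*X)
d(g) = -4*g (d(g) = -5*g + g = -4*g)
k(z, L) = -8*L (k(z, L) = (-4*2)*L = -8*L)
h(m, G) = 384*G (h(m, G) = (-96*(-4))*G = (-8*(-48))*G = 384*G)
13936/h(221, 151) + 1/((-37123 + 24769)*1068) = 13936/((384*151)) + 1/((-37123 + 24769)*1068) = 13936/57984 + (1/1068)/(-12354) = 13936*(1/57984) - 1/12354*1/1068 = 871/3624 - 1/13194072 = 59854339/249038109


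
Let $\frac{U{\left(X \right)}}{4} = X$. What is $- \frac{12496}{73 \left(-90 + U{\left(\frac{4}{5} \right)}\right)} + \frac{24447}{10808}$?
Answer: $\frac{103558121}{24458504} \approx 4.234$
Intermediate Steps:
$U{\left(X \right)} = 4 X$
$- \frac{12496}{73 \left(-90 + U{\left(\frac{4}{5} \right)}\right)} + \frac{24447}{10808} = - \frac{12496}{73 \left(-90 + 4 \cdot \frac{4}{5}\right)} + \frac{24447}{10808} = - \frac{12496}{73 \left(-90 + \frac{16}{5}\right)} + \frac{24447}{10808} = - \frac{12496}{73 \left(- \frac{434}{5}\right)} + \frac{24447}{10808} = - \frac{12496}{- \frac{31682}{5}} + \frac{24447}{10808} = \left(-12496\right) \left(- \frac{5}{31682}\right) + \frac{24447}{10808} = \frac{31240}{15841} + \frac{24447}{10808} = \frac{103558121}{24458504}$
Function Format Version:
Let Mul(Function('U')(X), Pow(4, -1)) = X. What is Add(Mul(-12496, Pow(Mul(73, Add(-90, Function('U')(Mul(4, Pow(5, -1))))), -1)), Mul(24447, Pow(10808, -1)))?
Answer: Rational(103558121, 24458504) ≈ 4.2340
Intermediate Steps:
Function('U')(X) = Mul(4, X)
Add(Mul(-12496, Pow(Mul(73, Add(-90, Function('U')(Mul(4, Pow(5, -1))))), -1)), Mul(24447, Pow(10808, -1))) = Add(Mul(-12496, Pow(Mul(73, Add(-90, Mul(4, Mul(4, Pow(5, -1))))), -1)), Mul(24447, Pow(10808, -1))) = Add(Mul(-12496, Pow(Mul(73, Add(-90, Mul(4, Mul(4, Rational(1, 5))))), -1)), Mul(24447, Rational(1, 10808))) = Add(Mul(-12496, Pow(Mul(73, Add(-90, Mul(4, Rational(4, 5)))), -1)), Rational(24447, 10808)) = Add(Mul(-12496, Pow(Mul(73, Add(-90, Rational(16, 5))), -1)), Rational(24447, 10808)) = Add(Mul(-12496, Pow(Mul(73, Rational(-434, 5)), -1)), Rational(24447, 10808)) = Add(Mul(-12496, Pow(Rational(-31682, 5), -1)), Rational(24447, 10808)) = Add(Mul(-12496, Rational(-5, 31682)), Rational(24447, 10808)) = Add(Rational(31240, 15841), Rational(24447, 10808)) = Rational(103558121, 24458504)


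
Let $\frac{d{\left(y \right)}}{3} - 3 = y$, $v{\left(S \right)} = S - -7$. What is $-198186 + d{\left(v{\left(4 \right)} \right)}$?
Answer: $-198144$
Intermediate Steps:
$v{\left(S \right)} = 7 + S$ ($v{\left(S \right)} = S + 7 = 7 + S$)
$d{\left(y \right)} = 9 + 3 y$
$-198186 + d{\left(v{\left(4 \right)} \right)} = -198186 + \left(9 + 3 \left(7 + 4\right)\right) = -198186 + \left(9 + 3 \cdot 11\right) = -198186 + \left(9 + 33\right) = -198186 + 42 = -198144$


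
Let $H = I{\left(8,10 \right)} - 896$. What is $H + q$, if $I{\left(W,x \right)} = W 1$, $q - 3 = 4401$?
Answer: $3516$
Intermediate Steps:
$q = 4404$ ($q = 3 + 4401 = 4404$)
$I{\left(W,x \right)} = W$
$H = -888$ ($H = 8 - 896 = -888$)
$H + q = -888 + 4404 = 3516$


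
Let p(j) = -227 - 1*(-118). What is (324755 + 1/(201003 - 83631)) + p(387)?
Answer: 38104350313/117372 ≈ 3.2465e+5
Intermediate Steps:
p(j) = -109 (p(j) = -227 + 118 = -109)
(324755 + 1/(201003 - 83631)) + p(387) = (324755 + 1/(201003 - 83631)) - 109 = (324755 + 1/117372) - 109 = 38117143861/117372 - 109 = 38104350313/117372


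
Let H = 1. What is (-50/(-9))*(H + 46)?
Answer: 2350/9 ≈ 261.11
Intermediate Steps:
(-50/(-9))*(H + 46) = (-50/(-9))*(1 + 46) = -50*(-⅑)*47 = (50/9)*47 = 2350/9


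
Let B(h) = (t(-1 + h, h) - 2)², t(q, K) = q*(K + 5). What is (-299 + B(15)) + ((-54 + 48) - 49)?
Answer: 76930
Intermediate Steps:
t(q, K) = q*(5 + K)
B(h) = (-2 + (-1 + h)*(5 + h))² (B(h) = ((-1 + h)*(5 + h) - 2)² = (-2 + (-1 + h)*(5 + h))²)
(-299 + B(15)) + ((-54 + 48) - 49) = (-299 + (-2 + (-1 + 15)*(5 + 15))²) + ((-54 + 48) - 49) = (-299 + (-2 + 14*20)²) + (-6 - 49) = (-299 + (-2 + 280)²) - 55 = (-299 + 278²) - 55 = (-299 + 77284) - 55 = 76985 - 55 = 76930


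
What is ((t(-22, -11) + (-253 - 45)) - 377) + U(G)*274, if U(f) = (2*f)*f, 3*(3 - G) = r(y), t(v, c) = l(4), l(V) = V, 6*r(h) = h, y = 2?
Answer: 316097/81 ≈ 3902.4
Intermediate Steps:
r(h) = h/6
t(v, c) = 4
G = 26/9 (G = 3 - 2/18 = 3 - ⅓*⅓ = 3 - ⅑ = 26/9 ≈ 2.8889)
U(f) = 2*f²
((t(-22, -11) + (-253 - 45)) - 377) + U(G)*274 = ((4 + (-253 - 45)) - 377) + (2*(26/9)²)*274 = ((4 - 298) - 377) + (2*(676/81))*274 = (-294 - 377) + (1352/81)*274 = -671 + 370448/81 = 316097/81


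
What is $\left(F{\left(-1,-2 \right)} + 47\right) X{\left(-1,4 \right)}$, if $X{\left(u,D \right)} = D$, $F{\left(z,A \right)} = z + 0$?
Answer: $184$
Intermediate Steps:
$F{\left(z,A \right)} = z$
$\left(F{\left(-1,-2 \right)} + 47\right) X{\left(-1,4 \right)} = \left(-1 + 47\right) 4 = 46 \cdot 4 = 184$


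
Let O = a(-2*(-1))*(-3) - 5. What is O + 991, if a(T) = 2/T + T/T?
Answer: 980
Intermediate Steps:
a(T) = 1 + 2/T (a(T) = 2/T + 1 = 1 + 2/T)
O = -11 (O = ((2 - 2*(-1))/((-2*(-1))))*(-3) - 5 = ((2 + 2)/2)*(-3) - 5 = ((½)*4)*(-3) - 5 = 2*(-3) - 5 = -6 - 5 = -11)
O + 991 = -11 + 991 = 980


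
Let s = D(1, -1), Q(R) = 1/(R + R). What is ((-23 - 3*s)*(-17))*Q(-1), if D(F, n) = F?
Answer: -221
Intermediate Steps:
Q(R) = 1/(2*R)
s = 1
((-23 - 3*s)*(-17))*Q(-1) = ((-23 - 3*1)*(-17))*((½)/(-1)) = ((-23 - 3)*(-17))*((½)*(-1)) = -26*(-17)*(-½) = 442*(-½) = -221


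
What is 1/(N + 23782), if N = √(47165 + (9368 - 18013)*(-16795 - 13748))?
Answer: 11891/150746062 - 5*√2640914/150746062 ≈ 2.4979e-5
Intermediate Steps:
N = 10*√2640914 (N = √(47165 - 8645*(-30543)) = √(47165 + 264044235) = √264091400 = 10*√2640914 ≈ 16251.)
1/(N + 23782) = 1/(10*√2640914 + 23782) = 1/(23782 + 10*√2640914)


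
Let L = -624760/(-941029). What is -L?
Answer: -624760/941029 ≈ -0.66391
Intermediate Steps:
L = 624760/941029 (L = -624760*(-1/941029) = 624760/941029 ≈ 0.66391)
-L = -1*624760/941029 = -624760/941029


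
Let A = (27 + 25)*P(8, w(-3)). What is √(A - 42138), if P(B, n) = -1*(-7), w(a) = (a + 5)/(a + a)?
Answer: I*√41774 ≈ 204.39*I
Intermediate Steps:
w(a) = (5 + a)/(2*a) (w(a) = (5 + a)/((2*a)) = (5 + a)*(1/(2*a)) = (5 + a)/(2*a))
P(B, n) = 7
A = 364 (A = (27 + 25)*7 = 52*7 = 364)
√(A - 42138) = √(364 - 42138) = √(-41774) = I*√41774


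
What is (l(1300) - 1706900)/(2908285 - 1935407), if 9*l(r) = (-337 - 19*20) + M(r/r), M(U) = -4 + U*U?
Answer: -853490/486439 ≈ -1.7546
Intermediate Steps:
M(U) = -4 + U²
l(r) = -80 (l(r) = ((-337 - 19*20) + (-4 + (r/r)²))/9 = ((-337 - 380) + (-4 + 1²))/9 = (-717 + (-4 + 1))/9 = (-717 - 3)/9 = (⅑)*(-720) = -80)
(l(1300) - 1706900)/(2908285 - 1935407) = (-80 - 1706900)/(2908285 - 1935407) = -1706980/972878 = -1706980*1/972878 = -853490/486439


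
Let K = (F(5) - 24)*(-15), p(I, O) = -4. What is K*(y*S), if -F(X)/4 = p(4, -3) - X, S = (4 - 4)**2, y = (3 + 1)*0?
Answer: 0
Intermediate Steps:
y = 0 (y = 4*0 = 0)
S = 0 (S = 0**2 = 0)
F(X) = 16 + 4*X (F(X) = -4*(-4 - X) = 16 + 4*X)
K = -180 (K = ((16 + 4*5) - 24)*(-15) = ((16 + 20) - 24)*(-15) = (36 - 24)*(-15) = 12*(-15) = -180)
K*(y*S) = -0*0 = -180*0 = 0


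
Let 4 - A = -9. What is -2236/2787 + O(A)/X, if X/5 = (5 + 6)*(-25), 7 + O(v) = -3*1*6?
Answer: -120193/153285 ≈ -0.78411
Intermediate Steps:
A = 13 (A = 4 - 1*(-9) = 4 + 9 = 13)
O(v) = -25 (O(v) = -7 - 3*1*6 = -7 - 3*6 = -7 - 18 = -25)
X = -1375 (X = 5*((5 + 6)*(-25)) = 5*(11*(-25)) = 5*(-275) = -1375)
-2236/2787 + O(A)/X = -2236/2787 - 25/(-1375) = -2236*1/2787 - 25*(-1/1375) = -2236/2787 + 1/55 = -120193/153285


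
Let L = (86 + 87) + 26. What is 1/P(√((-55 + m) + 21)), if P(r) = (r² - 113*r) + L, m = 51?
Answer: -216/170417 - 113*√17/170417 ≈ -0.0040014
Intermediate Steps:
L = 199 (L = 173 + 26 = 199)
P(r) = 199 + r² - 113*r (P(r) = (r² - 113*r) + 199 = 199 + r² - 113*r)
1/P(√((-55 + m) + 21)) = 1/(199 + (√((-55 + 51) + 21))² - 113*√((-55 + 51) + 21)) = 1/(199 + (√(-4 + 21))² - 113*√(-4 + 21)) = 1/(199 + (√17)² - 113*√17) = 1/(199 + 17 - 113*√17) = 1/(216 - 113*√17)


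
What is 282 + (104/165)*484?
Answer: 8806/15 ≈ 587.07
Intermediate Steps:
282 + (104/165)*484 = 282 + 4576/15 = 8806/15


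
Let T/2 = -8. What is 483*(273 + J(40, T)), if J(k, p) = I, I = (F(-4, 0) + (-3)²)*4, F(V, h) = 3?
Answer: 155043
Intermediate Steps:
T = -16 (T = 2*(-8) = -16)
I = 48 (I = (3 + (-3)²)*4 = (3 + 9)*4 = 12*4 = 48)
J(k, p) = 48
483*(273 + J(40, T)) = 483*(273 + 48) = 483*321 = 155043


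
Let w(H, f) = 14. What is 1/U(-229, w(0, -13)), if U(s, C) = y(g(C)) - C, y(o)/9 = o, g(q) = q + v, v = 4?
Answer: 1/148 ≈ 0.0067568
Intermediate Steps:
g(q) = 4 + q (g(q) = q + 4 = 4 + q)
y(o) = 9*o
U(s, C) = 36 + 8*C (U(s, C) = 9*(4 + C) - C = (36 + 9*C) - C = 36 + 8*C)
1/U(-229, w(0, -13)) = 1/(36 + 8*14) = 1/(36 + 112) = 1/148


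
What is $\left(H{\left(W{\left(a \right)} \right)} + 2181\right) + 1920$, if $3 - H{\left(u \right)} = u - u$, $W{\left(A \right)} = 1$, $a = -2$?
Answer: $4104$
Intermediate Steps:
$H{\left(u \right)} = 3$ ($H{\left(u \right)} = 3 - \left(u - u\right) = 3 - 0 = 3 + 0 = 3$)
$\left(H{\left(W{\left(a \right)} \right)} + 2181\right) + 1920 = \left(3 + 2181\right) + 1920 = 2184 + 1920 = 4104$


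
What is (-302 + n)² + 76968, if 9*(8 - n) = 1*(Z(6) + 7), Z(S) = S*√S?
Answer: 13273033/81 + 10612*√6/27 ≈ 1.6483e+5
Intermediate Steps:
Z(S) = S^(3/2)
n = 65/9 - 2*√6/3 (n = 8 - (6^(3/2) + 7)/9 = 8 - (6*√6 + 7)/9 = 8 - (7 + 6*√6)/9 = 8 + (-7/9 - 2*√6/3) = 65/9 - 2*√6/3 ≈ 5.5892)
(-302 + n)² + 76968 = (-302 + (65/9 - 2*√6/3))² + 76968 = (-2653/9 - 2*√6/3)² + 76968 = 76968 + (-2653/9 - 2*√6/3)²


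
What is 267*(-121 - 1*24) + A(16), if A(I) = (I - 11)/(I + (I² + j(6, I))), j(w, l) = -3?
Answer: -10414330/269 ≈ -38715.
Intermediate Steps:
A(I) = (-11 + I)/(-3 + I + I²) (A(I) = (I - 11)/(I + (I² - 3)) = (-11 + I)/(I + (-3 + I²)) = (-11 + I)/(-3 + I + I²))
267*(-121 - 1*24) + A(16) = 267*(-121 - 1*24) + (-11 + 16)/(-3 + 16 + 16²) = 267*(-121 - 24) + 5/(-3 + 16 + 256) = 267*(-145) + 5/269 = -38715 + (1/269)*5 = -38715 + 5/269 = -10414330/269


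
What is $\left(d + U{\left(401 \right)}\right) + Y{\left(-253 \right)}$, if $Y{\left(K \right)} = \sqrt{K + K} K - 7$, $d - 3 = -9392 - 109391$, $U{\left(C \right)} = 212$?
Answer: $-118575 - 253 i \sqrt{506} \approx -1.1858 \cdot 10^{5} - 5691.1 i$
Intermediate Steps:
$d = -118780$ ($d = 3 - 118783 = -118780$)
$Y{\left(K \right)} = -7 + \sqrt{2} K^{\frac{3}{2}}$ ($Y{\left(K \right)} = \sqrt{2 K} K - 7 = \sqrt{2} \sqrt{K} K - 7 = \sqrt{2} K^{\frac{3}{2}} - 7 = -7 + \sqrt{2} K^{\frac{3}{2}}$)
$\left(d + U{\left(401 \right)}\right) + Y{\left(-253 \right)} = \left(-118780 + 212\right) - \left(7 - \sqrt{2} \left(-253\right)^{\frac{3}{2}}\right) = -118568 - \left(7 - \sqrt{2} \left(- 253 i \sqrt{253}\right)\right) = -118568 - \left(7 + 253 i \sqrt{506}\right) = -118575 - 253 i \sqrt{506}$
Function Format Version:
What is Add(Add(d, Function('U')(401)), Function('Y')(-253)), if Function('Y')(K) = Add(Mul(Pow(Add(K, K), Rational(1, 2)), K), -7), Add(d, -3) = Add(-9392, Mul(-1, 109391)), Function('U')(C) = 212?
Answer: Add(-118575, Mul(-253, I, Pow(506, Rational(1, 2)))) ≈ Add(-1.1858e+5, Mul(-5691.1, I))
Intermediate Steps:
d = -118780 (d = Add(3, Add(-9392, Mul(-1, 109391))) = Add(3, Add(-9392, -109391)) = Add(3, -118783) = -118780)
Function('Y')(K) = Add(-7, Mul(Pow(2, Rational(1, 2)), Pow(K, Rational(3, 2)))) (Function('Y')(K) = Add(Mul(Pow(Mul(2, K), Rational(1, 2)), K), -7) = Add(Mul(Mul(Pow(2, Rational(1, 2)), Pow(K, Rational(1, 2))), K), -7) = Add(Mul(Pow(2, Rational(1, 2)), Pow(K, Rational(3, 2))), -7) = Add(-7, Mul(Pow(2, Rational(1, 2)), Pow(K, Rational(3, 2)))))
Add(Add(d, Function('U')(401)), Function('Y')(-253)) = Add(Add(-118780, 212), Add(-7, Mul(Pow(2, Rational(1, 2)), Pow(-253, Rational(3, 2))))) = Add(-118568, Add(-7, Mul(Pow(2, Rational(1, 2)), Mul(-253, I, Pow(253, Rational(1, 2)))))) = Add(-118568, Add(-7, Mul(-253, I, Pow(506, Rational(1, 2))))) = Add(-118575, Mul(-253, I, Pow(506, Rational(1, 2))))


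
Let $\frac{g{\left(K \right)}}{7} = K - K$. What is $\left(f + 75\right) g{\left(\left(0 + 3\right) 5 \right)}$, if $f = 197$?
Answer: $0$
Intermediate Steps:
$g{\left(K \right)} = 0$ ($g{\left(K \right)} = 7 \left(K - K\right) = 7 \cdot 0 = 0$)
$\left(f + 75\right) g{\left(\left(0 + 3\right) 5 \right)} = \left(197 + 75\right) 0 = 272 \cdot 0 = 0$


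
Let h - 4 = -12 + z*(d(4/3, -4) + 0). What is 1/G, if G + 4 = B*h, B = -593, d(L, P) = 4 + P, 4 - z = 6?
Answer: 1/4740 ≈ 0.00021097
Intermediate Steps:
z = -2 (z = 4 - 1*6 = 4 - 6 = -2)
h = -8 (h = 4 + (-12 - 2*((4 - 4) + 0)) = 4 + (-12 - 2*(0 + 0)) = 4 + (-12 - 2*0) = 4 + (-12 + 0) = 4 - 12 = -8)
G = 4740 (G = -4 - 593*(-8) = -4 + 4744 = 4740)
1/G = 1/4740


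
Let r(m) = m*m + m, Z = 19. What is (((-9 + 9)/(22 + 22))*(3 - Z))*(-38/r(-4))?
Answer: 0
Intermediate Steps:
r(m) = m + m**2 (r(m) = m**2 + m = m + m**2)
(((-9 + 9)/(22 + 22))*(3 - Z))*(-38/r(-4)) = (((-9 + 9)/(22 + 22))*(3 - 1*19))*(-38*(-1/(4*(1 - 4)))) = ((0/44)*(3 - 19))*(-38/((-4*(-3)))) = ((0*(1/44))*(-16))*(-38/12) = (0*(-16))*(-38*1/12) = 0*(-19/6) = 0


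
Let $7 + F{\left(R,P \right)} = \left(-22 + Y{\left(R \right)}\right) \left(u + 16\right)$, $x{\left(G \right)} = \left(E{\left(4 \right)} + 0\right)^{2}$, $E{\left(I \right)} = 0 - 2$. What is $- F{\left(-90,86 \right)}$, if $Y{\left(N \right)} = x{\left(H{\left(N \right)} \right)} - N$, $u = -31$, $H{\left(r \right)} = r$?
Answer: $1087$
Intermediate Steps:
$E{\left(I \right)} = -2$
$x{\left(G \right)} = 4$ ($x{\left(G \right)} = \left(-2 + 0\right)^{2} = \left(-2\right)^{2} = 4$)
$Y{\left(N \right)} = 4 - N$
$F{\left(R,P \right)} = 263 + 15 R$ ($F{\left(R,P \right)} = -7 + \left(-22 - \left(-4 + R\right)\right) \left(-31 + 16\right) = -7 + \left(-18 - R\right) \left(-15\right) = -7 + \left(270 + 15 R\right) = 263 + 15 R$)
$- F{\left(-90,86 \right)} = - (263 + 15 \left(-90\right)) = - (263 - 1350) = \left(-1\right) \left(-1087\right) = 1087$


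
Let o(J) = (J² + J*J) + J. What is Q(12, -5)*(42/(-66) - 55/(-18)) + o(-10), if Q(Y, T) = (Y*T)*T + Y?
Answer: 31178/33 ≈ 944.79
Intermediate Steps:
Q(Y, T) = Y + Y*T² (Q(Y, T) = (T*Y)*T + Y = Y*T² + Y = Y + Y*T²)
o(J) = J + 2*J² (o(J) = (J² + J²) + J = 2*J² + J = J + 2*J²)
Q(12, -5)*(42/(-66) - 55/(-18)) + o(-10) = (12*(1 + (-5)²))*(42/(-66) - 55/(-18)) - 10*(1 + 2*(-10)) = (12*(1 + 25))*(42*(-1/66) - 55*(-1/18)) - 10*(1 - 20) = (12*26)*(-7/11 + 55/18) - 10*(-19) = 312*(479/198) + 190 = 24908/33 + 190 = 31178/33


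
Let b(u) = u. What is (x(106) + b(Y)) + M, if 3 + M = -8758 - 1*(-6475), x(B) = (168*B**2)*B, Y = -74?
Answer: 200088328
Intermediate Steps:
x(B) = 168*B**3
M = -2286 (M = -3 + (-8758 - 1*(-6475)) = -3 + (-8758 + 6475) = -3 - 2283 = -2286)
(x(106) + b(Y)) + M = (168*106**3 - 74) - 2286 = (168*1191016 - 74) - 2286 = (200090688 - 74) - 2286 = 200090614 - 2286 = 200088328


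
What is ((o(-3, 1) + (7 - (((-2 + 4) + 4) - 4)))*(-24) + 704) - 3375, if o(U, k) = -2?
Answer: -2743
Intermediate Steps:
((o(-3, 1) + (7 - (((-2 + 4) + 4) - 4)))*(-24) + 704) - 3375 = ((-2 + (7 - (((-2 + 4) + 4) - 4)))*(-24) + 704) - 3375 = ((-2 + (7 - ((2 + 4) - 4)))*(-24) + 704) - 3375 = ((-2 + (7 - (6 - 4)))*(-24) + 704) - 3375 = ((-2 + (7 - 1*2))*(-24) + 704) - 3375 = ((-2 + (7 - 2))*(-24) + 704) - 3375 = ((-2 + 5)*(-24) + 704) - 3375 = (3*(-24) + 704) - 3375 = (-72 + 704) - 3375 = 632 - 3375 = -2743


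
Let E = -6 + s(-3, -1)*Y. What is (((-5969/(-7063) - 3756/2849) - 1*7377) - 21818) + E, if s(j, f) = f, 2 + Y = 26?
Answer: -84012743646/2874641 ≈ -29225.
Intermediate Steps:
Y = 24 (Y = -2 + 26 = 24)
E = -30 (E = -6 - 1*24 = -6 - 24 = -30)
(((-5969/(-7063) - 3756/2849) - 1*7377) - 21818) + E = (((-5969/(-7063) - 3756/2849) - 1*7377) - 21818) - 30 = (((-5969*(-1/7063) - 3756*1/2849) - 7377) - 21818) - 30 = (((5969/7063 - 3756/2849) - 7377) - 21818) - 30 = ((-1360421/2874641 - 7377) - 21818) - 30 = (-21207587078/2874641 - 21818) - 30 = -83926504416/2874641 - 30 = -84012743646/2874641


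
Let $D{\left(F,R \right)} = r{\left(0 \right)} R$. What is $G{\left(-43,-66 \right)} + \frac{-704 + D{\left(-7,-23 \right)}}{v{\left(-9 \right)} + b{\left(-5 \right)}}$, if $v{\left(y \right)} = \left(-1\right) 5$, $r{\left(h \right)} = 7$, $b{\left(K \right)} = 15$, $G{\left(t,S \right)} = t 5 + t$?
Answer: $- \frac{689}{2} \approx -344.5$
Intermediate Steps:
$G{\left(t,S \right)} = 6 t$ ($G{\left(t,S \right)} = 5 t + t = 6 t$)
$v{\left(y \right)} = -5$
$D{\left(F,R \right)} = 7 R$
$G{\left(-43,-66 \right)} + \frac{-704 + D{\left(-7,-23 \right)}}{v{\left(-9 \right)} + b{\left(-5 \right)}} = 6 \left(-43\right) + \frac{-704 + 7 \left(-23\right)}{-5 + 15} = -258 + \frac{-704 - 161}{10} = -258 - \frac{173}{2} = - \frac{689}{2}$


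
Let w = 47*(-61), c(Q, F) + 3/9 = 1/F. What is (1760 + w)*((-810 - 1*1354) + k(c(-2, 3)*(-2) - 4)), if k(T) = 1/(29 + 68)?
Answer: 232367049/97 ≈ 2.3955e+6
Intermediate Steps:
c(Q, F) = -1/3 + 1/F
w = -2867
k(T) = 1/97
(1760 + w)*((-810 - 1*1354) + k(c(-2, 3)*(-2) - 4)) = (1760 - 2867)*((-810 - 1*1354) + 1/97) = -1107*((-810 - 1354) + 1/97) = -1107*(-2164 + 1/97) = -1107*(-209907/97) = 232367049/97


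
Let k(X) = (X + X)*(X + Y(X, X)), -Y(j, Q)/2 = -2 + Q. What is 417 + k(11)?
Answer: 263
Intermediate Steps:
Y(j, Q) = 4 - 2*Q (Y(j, Q) = -2*(-2 + Q) = 4 - 2*Q)
k(X) = 2*X*(4 - X) (k(X) = (X + X)*(X + (4 - 2*X)) = (2*X)*(4 - X) = 2*X*(4 - X))
417 + k(11) = 417 + 2*11*(4 - 1*11) = 417 + 2*11*(4 - 11) = 417 + 2*11*(-7) = 417 - 154 = 263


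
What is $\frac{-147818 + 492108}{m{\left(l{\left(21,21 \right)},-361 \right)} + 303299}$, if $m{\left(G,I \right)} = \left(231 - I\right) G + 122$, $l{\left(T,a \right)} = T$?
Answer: $\frac{344290}{315853} \approx 1.09$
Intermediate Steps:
$m{\left(G,I \right)} = 122 + G \left(231 - I\right)$ ($m{\left(G,I \right)} = G \left(231 - I\right) + 122 = 122 + G \left(231 - I\right)$)
$\frac{-147818 + 492108}{m{\left(l{\left(21,21 \right)},-361 \right)} + 303299} = \frac{-147818 + 492108}{\left(122 + 231 \cdot 21 - 21 \left(-361\right)\right) + 303299} = \frac{344290}{\left(122 + 4851 + 7581\right) + 303299} = \frac{344290}{12554 + 303299} = \frac{344290}{315853}$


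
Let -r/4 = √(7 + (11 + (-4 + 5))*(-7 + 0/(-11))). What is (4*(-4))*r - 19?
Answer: -19 + 64*I*√77 ≈ -19.0 + 561.6*I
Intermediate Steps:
r = -4*I*√77 (r = -4*√(7 + (11 + (-4 + 5))*(-7 + 0/(-11))) = -4*√(7 + (11 + 1)*(-7 + 0*(-1/11))) = -4*√(7 + 12*(-7 + 0)) = -4*√(7 + 12*(-7)) = -4*√(7 - 84) = -4*I*√77 ≈ -35.1*I)
(4*(-4))*r - 19 = (4*(-4))*(-4*I*√77) - 19 = -(-64)*I*√77 - 19 = 64*I*√77 - 19 = -19 + 64*I*√77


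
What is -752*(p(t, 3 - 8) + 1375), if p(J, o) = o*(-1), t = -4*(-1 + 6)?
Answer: -1037760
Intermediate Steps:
t = -20 (t = -4*5 = -20)
p(J, o) = -o
-752*(p(t, 3 - 8) + 1375) = -752*(-(3 - 8) + 1375) = -752*(-1*(-5) + 1375) = -752*(5 + 1375) = -752*1380 = -1037760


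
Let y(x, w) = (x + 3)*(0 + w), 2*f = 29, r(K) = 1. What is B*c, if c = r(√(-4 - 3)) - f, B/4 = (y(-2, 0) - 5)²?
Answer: -1350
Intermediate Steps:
f = 29/2 (f = (½)*29 = 29/2 ≈ 14.500)
y(x, w) = w*(3 + x) (y(x, w) = (3 + x)*w = w*(3 + x))
B = 100 (B = 4*(0*(3 - 2) - 5)² = 4*(0*1 - 5)² = 4*(0 - 5)² = 4*(-5)² = 4*25 = 100)
c = -27/2 (c = 1 - 1*29/2 = 1 - 29/2 = -27/2 ≈ -13.500)
B*c = 100*(-27/2) = -1350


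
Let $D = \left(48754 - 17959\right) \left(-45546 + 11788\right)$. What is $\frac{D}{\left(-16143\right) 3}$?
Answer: $\frac{346525870}{16143} \approx 21466.0$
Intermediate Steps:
$D = -1039577610$ ($D = 30795 \left(-33758\right) = -1039577610$)
$\frac{D}{\left(-16143\right) 3} = - \frac{1039577610}{\left(-16143\right) 3} = - \frac{1039577610}{-48429} = \left(-1039577610\right) \left(- \frac{1}{48429}\right) = \frac{346525870}{16143}$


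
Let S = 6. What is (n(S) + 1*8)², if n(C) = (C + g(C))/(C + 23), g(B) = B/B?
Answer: 57121/841 ≈ 67.920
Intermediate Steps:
g(B) = 1
n(C) = (1 + C)/(23 + C) (n(C) = (C + 1)/(C + 23) = (1 + C)/(23 + C))
(n(S) + 1*8)² = ((1 + 6)/(23 + 6) + 1*8)² = (7/29 + 8)² = (239/29)² = 57121/841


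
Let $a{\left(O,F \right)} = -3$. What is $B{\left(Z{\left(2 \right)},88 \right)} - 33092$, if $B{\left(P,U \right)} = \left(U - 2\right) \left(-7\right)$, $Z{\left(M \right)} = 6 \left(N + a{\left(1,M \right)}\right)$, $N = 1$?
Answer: $-33694$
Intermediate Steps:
$Z{\left(M \right)} = -12$ ($Z{\left(M \right)} = 6 \left(1 - 3\right) = 6 \left(-2\right) = -12$)
$B{\left(P,U \right)} = 14 - 7 U$ ($B{\left(P,U \right)} = \left(-2 + U\right) \left(-7\right) = 14 - 7 U$)
$B{\left(Z{\left(2 \right)},88 \right)} - 33092 = \left(14 - 616\right) - 33092 = -602 - 33092 = -33694$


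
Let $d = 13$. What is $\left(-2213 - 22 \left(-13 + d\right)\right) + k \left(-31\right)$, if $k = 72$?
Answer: $-4445$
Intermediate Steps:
$\left(-2213 - 22 \left(-13 + d\right)\right) + k \left(-31\right) = \left(-2213 - 22 \left(-13 + 13\right)\right) + 72 \left(-31\right) = \left(-2213 - 0\right) - 2232 = \left(-2213 + 0\right) - 2232 = -2213 - 2232 = -4445$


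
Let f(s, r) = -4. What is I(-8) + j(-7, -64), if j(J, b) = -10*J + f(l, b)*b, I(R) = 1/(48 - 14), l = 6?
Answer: 11085/34 ≈ 326.03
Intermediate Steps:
I(R) = 1/34
j(J, b) = -10*J - 4*b
I(-8) + j(-7, -64) = 1/34 + (-10*(-7) - 4*(-64)) = 1/34 + (70 + 256) = 1/34 + 326 = 11085/34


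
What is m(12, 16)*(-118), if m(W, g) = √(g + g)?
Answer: -472*√2 ≈ -667.51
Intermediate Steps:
m(W, g) = √2*√g (m(W, g) = √(2*g) = √2*√g)
m(12, 16)*(-118) = (√2*√16)*(-118) = (√2*4)*(-118) = (4*√2)*(-118) = -472*√2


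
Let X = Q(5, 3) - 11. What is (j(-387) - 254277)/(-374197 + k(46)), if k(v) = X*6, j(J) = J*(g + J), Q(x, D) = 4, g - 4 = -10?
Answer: 102186/374239 ≈ 0.27305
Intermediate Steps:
g = -6 (g = 4 - 10 = -6)
j(J) = J*(-6 + J)
X = -7 (X = 4 - 11 = -7)
k(v) = -42 (k(v) = -7*6 = -42)
(j(-387) - 254277)/(-374197 + k(46)) = (-387*(-6 - 387) - 254277)/(-374197 - 42) = (-387*(-393) - 254277)/(-374239) = (152091 - 254277)*(-1/374239) = -102186*(-1/374239) = 102186/374239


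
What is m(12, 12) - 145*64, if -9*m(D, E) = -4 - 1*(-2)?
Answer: -83518/9 ≈ -9279.8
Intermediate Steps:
m(D, E) = 2/9 (m(D, E) = -(-4 - 1*(-2))/9 = -(-4 + 2)/9 = -⅑*(-2) = 2/9)
m(12, 12) - 145*64 = 2/9 - 145*64 = 2/9 - 9280 = -83518/9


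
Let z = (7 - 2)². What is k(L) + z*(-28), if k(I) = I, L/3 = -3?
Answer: -709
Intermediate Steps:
L = -9 (L = 3*(-3) = -9)
z = 25 (z = 5² = 25)
k(L) + z*(-28) = -9 + 25*(-28) = -9 - 700 = -709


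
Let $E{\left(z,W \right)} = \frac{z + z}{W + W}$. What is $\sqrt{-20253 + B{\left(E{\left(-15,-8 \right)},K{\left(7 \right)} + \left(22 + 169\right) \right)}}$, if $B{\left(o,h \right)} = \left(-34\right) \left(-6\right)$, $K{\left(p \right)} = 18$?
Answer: $i \sqrt{20049} \approx 141.59 i$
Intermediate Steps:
$E{\left(z,W \right)} = \frac{z}{W}$ ($E{\left(z,W \right)} = \frac{2 z}{2 W} = 2 z \frac{1}{2 W} = \frac{z}{W}$)
$B{\left(o,h \right)} = 204$
$\sqrt{-20253 + B{\left(E{\left(-15,-8 \right)},K{\left(7 \right)} + \left(22 + 169\right) \right)}} = \sqrt{-20253 + 204} = \sqrt{-20049} = i \sqrt{20049}$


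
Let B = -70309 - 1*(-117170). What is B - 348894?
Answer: -302033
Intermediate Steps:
B = 46861 (B = -70309 + 117170 = 46861)
B - 348894 = 46861 - 348894 = -302033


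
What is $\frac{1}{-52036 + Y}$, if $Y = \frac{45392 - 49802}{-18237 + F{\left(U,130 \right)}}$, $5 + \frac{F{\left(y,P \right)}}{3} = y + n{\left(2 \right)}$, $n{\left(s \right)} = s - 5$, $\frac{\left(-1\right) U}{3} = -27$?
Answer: $- \frac{143}{7441113} \approx -1.9218 \cdot 10^{-5}$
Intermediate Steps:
$U = 81$ ($U = \left(-3\right) \left(-27\right) = 81$)
$n{\left(s \right)} = -5 + s$ ($n{\left(s \right)} = s - 5 = -5 + s$)
$F{\left(y,P \right)} = -24 + 3 y$ ($F{\left(y,P \right)} = -15 + 3 \left(y + \left(-5 + 2\right)\right) = -15 + 3 \left(y - 3\right) = -15 + 3 \left(-3 + y\right) = -15 + \left(-9 + 3 y\right) = -24 + 3 y$)
$Y = \frac{35}{143}$ ($Y = \frac{45392 - 49802}{-18237 + \left(-24 + 3 \cdot 81\right)} = - \frac{4410}{-18237 + \left(-24 + 243\right)} = - \frac{4410}{-18237 + 219} = - \frac{4410}{-18018} = \left(-4410\right) \left(- \frac{1}{18018}\right) = \frac{35}{143} \approx 0.24476$)
$\frac{1}{-52036 + Y} = \frac{1}{-52036 + \frac{35}{143}} = \frac{1}{- \frac{7441113}{143}} = - \frac{143}{7441113}$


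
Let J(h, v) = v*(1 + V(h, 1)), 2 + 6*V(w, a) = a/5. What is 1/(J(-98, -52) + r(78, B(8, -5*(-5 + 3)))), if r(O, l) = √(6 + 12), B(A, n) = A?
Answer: -455/16337 - 75*√2/32674 ≈ -0.031097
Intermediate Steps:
V(w, a) = -⅓ + a/30 (V(w, a) = -⅓ + (a/5)/6 = -⅓ + a/30)
r(O, l) = 3*√2 (r(O, l) = √18 = 3*√2)
J(h, v) = 7*v/10 (J(h, v) = v*(1 + (-⅓ + (1/30)*1)) = v*(1 + (-⅓ + 1/30)) = v*(1 - 3/10) = v*(7/10) = 7*v/10)
1/(J(-98, -52) + r(78, B(8, -5*(-5 + 3)))) = 1/((7/10)*(-52) + 3*√2) = 1/(-182/5 + 3*√2)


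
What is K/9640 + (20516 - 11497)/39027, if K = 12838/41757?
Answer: 201721475597/872768346220 ≈ 0.23113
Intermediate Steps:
K = 12838/41757 (K = 12838*(1/41757) = 12838/41757 ≈ 0.30745)
K/9640 + (20516 - 11497)/39027 = (12838/41757)/9640 + (20516 - 11497)/39027 = (12838/41757)*(1/9640) + 9019*(1/39027) = 6419/201268740 + 9019/39027 = 201721475597/872768346220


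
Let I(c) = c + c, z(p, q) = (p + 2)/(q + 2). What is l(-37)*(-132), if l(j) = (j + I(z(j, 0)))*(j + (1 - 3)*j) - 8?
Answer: 352704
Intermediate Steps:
z(p, q) = (2 + p)/(2 + q)
I(c) = 2*c
l(j) = -8 - j*(2 + 2*j) (l(j) = (j + 2*((2 + j)/(2 + 0)))*(j + (1 - 3)*j) - 8 = (j + 2*((2 + j)/2))*(j - 2*j) - 8 = (j + 2*((2 + j)/2))*(-j) - 8 = (j + 2*(1 + j/2))*(-j) - 8 = (j + (2 + j))*(-j) - 8 = (2 + 2*j)*(-j) - 8 = -j*(2 + 2*j) - 8 = -8 - j*(2 + 2*j))
l(-37)*(-132) = (-8 - 2*(-37) - 2*(-37)²)*(-132) = (-8 + 74 - 2*1369)*(-132) = (-8 + 74 - 2738)*(-132) = -2672*(-132) = 352704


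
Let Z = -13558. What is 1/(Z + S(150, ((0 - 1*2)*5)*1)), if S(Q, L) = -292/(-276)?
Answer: -69/935429 ≈ -7.3763e-5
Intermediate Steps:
S(Q, L) = 73/69 (S(Q, L) = -292*(-1/276) = 73/69)
1/(Z + S(150, ((0 - 1*2)*5)*1)) = 1/(-13558 + 73/69) = 1/(-935429/69) = -69/935429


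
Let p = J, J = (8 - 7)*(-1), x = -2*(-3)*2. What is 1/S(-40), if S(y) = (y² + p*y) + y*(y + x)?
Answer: 1/2760 ≈ 0.00036232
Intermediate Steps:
x = 12 (x = 6*2 = 12)
J = -1 (J = 1*(-1) = -1)
p = -1
S(y) = y² - y + y*(12 + y) (S(y) = (y² - y) + y*(y + 12) = (y² - y) + y*(12 + y) = y² - y + y*(12 + y))
1/S(-40) = 1/(-40*(11 + 2*(-40))) = 1/(-40*(11 - 80)) = 1/(-40*(-69)) = 1/2760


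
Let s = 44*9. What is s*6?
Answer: 2376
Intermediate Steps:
s = 396
s*6 = 396*6 = 2376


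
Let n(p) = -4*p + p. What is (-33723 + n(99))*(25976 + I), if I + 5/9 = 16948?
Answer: -1460255580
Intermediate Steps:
I = 152527/9 (I = -5/9 + 16948 = 152527/9 ≈ 16947.)
n(p) = -3*p
(-33723 + n(99))*(25976 + I) = (-33723 - 3*99)*(25976 + 152527/9) = (-33723 - 297)*(386311/9) = -34020*386311/9 = -1460255580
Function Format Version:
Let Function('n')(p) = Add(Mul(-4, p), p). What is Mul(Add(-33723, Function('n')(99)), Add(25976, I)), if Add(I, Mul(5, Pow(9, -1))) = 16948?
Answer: -1460255580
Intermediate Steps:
I = Rational(152527, 9) (I = Add(Rational(-5, 9), 16948) = Rational(152527, 9) ≈ 16947.)
Function('n')(p) = Mul(-3, p)
Mul(Add(-33723, Function('n')(99)), Add(25976, I)) = Mul(Add(-33723, Mul(-3, 99)), Add(25976, Rational(152527, 9))) = Mul(Add(-33723, -297), Rational(386311, 9)) = Mul(-34020, Rational(386311, 9)) = -1460255580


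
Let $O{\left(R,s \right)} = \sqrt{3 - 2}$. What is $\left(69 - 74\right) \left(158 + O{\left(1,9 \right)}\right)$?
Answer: $-795$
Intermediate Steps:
$O{\left(R,s \right)} = 1$ ($O{\left(R,s \right)} = \sqrt{1} = 1$)
$\left(69 - 74\right) \left(158 + O{\left(1,9 \right)}\right) = \left(69 - 74\right) \left(158 + 1\right) = \left(69 - 74\right) 159 = \left(-5\right) 159 = -795$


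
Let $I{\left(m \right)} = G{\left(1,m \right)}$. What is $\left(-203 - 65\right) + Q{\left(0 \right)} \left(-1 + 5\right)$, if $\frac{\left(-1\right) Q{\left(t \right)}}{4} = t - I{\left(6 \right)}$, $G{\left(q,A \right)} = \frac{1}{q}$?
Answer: $-252$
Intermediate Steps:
$I{\left(m \right)} = 1$ ($I{\left(m \right)} = 1^{-1} = 1$)
$Q{\left(t \right)} = 4 - 4 t$ ($Q{\left(t \right)} = - 4 \left(t - 1\right) = - 4 \left(-1 + t\right) = 4 - 4 t$)
$\left(-203 - 65\right) + Q{\left(0 \right)} \left(-1 + 5\right) = \left(-203 - 65\right) + \left(4 - 0\right) \left(-1 + 5\right) = -268 + \left(4 + 0\right) 4 = -268 + 4 \cdot 4 = -268 + 16 = -252$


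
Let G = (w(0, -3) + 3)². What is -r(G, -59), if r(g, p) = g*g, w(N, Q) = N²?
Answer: -81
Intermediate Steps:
G = 9 (G = (0² + 3)² = (0 + 3)² = 3² = 9)
r(g, p) = g²
-r(G, -59) = -1*9² = -1*81 = -81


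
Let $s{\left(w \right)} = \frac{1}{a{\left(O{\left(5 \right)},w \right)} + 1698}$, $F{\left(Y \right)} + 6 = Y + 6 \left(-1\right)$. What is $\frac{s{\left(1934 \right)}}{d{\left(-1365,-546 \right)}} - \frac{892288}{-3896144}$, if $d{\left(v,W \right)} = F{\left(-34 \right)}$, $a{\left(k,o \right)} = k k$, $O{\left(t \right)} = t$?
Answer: $\frac{4419816635}{19300036322} \approx 0.22901$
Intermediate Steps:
$a{\left(k,o \right)} = k^{2}$
$F{\left(Y \right)} = -12 + Y$ ($F{\left(Y \right)} = -6 + \left(Y + 6 \left(-1\right)\right) = -6 + \left(Y - 6\right) = -6 + \left(-6 + Y\right) = -12 + Y$)
$d{\left(v,W \right)} = -46$ ($d{\left(v,W \right)} = -12 - 34 = -46$)
$s{\left(w \right)} = \frac{1}{1723}$ ($s{\left(w \right)} = \frac{1}{5^{2} + 1698} = \frac{1}{25 + 1698} = \frac{1}{1723}$)
$\frac{s{\left(1934 \right)}}{d{\left(-1365,-546 \right)}} - \frac{892288}{-3896144} = \frac{1}{1723 \left(-46\right)} - \frac{892288}{-3896144} = \frac{1}{1723} \left(- \frac{1}{46}\right) - - \frac{55768}{243509} = - \frac{1}{79258} + \frac{55768}{243509} = \frac{4419816635}{19300036322}$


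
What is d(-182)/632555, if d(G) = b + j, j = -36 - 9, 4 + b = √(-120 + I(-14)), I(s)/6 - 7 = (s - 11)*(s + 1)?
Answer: -7/90365 + 12*√13/632555 ≈ -9.0638e-6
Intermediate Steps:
I(s) = 42 + 6*(1 + s)*(-11 + s) (I(s) = 42 + 6*((s - 11)*(s + 1)) = 42 + 6*((-11 + s)*(1 + s)) = 42 + 6*((1 + s)*(-11 + s)) = 42 + 6*(1 + s)*(-11 + s))
b = -4 + 12*√13 (b = -4 + √(-120 + (-24 - 60*(-14) + 6*(-14)²)) = -4 + √(-120 + (-24 + 840 + 6*196)) = -4 + √(-120 + (-24 + 840 + 1176)) = -4 + √(-120 + 1992) = -4 + √1872 = -4 + 12*√13 ≈ 39.267)
j = -45
d(G) = -49 + 12*√13 (d(G) = (-4 + 12*√13) - 45 = -49 + 12*√13)
d(-182)/632555 = (-49 + 12*√13)/632555 = (-49 + 12*√13)*(1/632555) = -7/90365 + 12*√13/632555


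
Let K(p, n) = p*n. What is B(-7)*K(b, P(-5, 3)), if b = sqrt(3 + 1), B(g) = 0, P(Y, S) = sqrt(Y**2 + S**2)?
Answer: 0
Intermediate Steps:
P(Y, S) = sqrt(S**2 + Y**2)
b = 2 (b = sqrt(4) = 2)
K(p, n) = n*p
B(-7)*K(b, P(-5, 3)) = 0*(sqrt(3**2 + (-5)**2)*2) = 0*(sqrt(9 + 25)*2) = 0*(sqrt(34)*2) = 0*(2*sqrt(34)) = 0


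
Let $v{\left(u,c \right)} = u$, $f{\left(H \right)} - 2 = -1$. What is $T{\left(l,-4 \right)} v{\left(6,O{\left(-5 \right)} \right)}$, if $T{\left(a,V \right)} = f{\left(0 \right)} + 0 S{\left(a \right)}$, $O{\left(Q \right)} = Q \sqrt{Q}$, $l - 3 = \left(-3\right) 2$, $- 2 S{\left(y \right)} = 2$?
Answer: $6$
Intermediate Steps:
$f{\left(H \right)} = 1$ ($f{\left(H \right)} = 2 - 1 = 1$)
$S{\left(y \right)} = -1$ ($S{\left(y \right)} = \left(- \frac{1}{2}\right) 2 = -1$)
$l = -3$ ($l = 3 - 6 = -3$)
$O{\left(Q \right)} = Q^{\frac{3}{2}}$
$T{\left(a,V \right)} = 1$ ($T{\left(a,V \right)} = 1 + 0 \left(-1\right) = 1 + 0 = 1$)
$T{\left(l,-4 \right)} v{\left(6,O{\left(-5 \right)} \right)} = 1 \cdot 6 = 6$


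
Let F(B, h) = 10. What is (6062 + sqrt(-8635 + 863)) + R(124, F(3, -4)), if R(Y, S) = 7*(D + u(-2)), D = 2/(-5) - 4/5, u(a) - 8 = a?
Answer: 30478/5 + 2*I*sqrt(1943) ≈ 6095.6 + 88.159*I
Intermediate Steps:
u(a) = 8 + a
D = -6/5 (D = 2*(-1/5) - 4*1/5 = -2/5 - 4/5 = -6/5 ≈ -1.2000)
R(Y, S) = 168/5 (R(Y, S) = 7*(-6/5 + (8 - 2)) = 7*(-6/5 + 6) = 7*(24/5) = 168/5)
(6062 + sqrt(-8635 + 863)) + R(124, F(3, -4)) = (6062 + sqrt(-8635 + 863)) + 168/5 = (6062 + sqrt(-7772)) + 168/5 = (6062 + 2*I*sqrt(1943)) + 168/5 = 30478/5 + 2*I*sqrt(1943)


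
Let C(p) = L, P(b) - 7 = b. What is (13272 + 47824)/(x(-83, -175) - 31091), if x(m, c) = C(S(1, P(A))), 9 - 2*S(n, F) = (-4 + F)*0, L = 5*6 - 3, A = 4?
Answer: -7637/3883 ≈ -1.9668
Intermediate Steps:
P(b) = 7 + b
L = 27 (L = 30 - 3 = 27)
S(n, F) = 9/2 (S(n, F) = 9/2 - (-4 + F)*0/2 = 9/2 - ½*0 = 9/2 + 0 = 9/2)
C(p) = 27
x(m, c) = 27
(13272 + 47824)/(x(-83, -175) - 31091) = (13272 + 47824)/(27 - 31091) = 61096/(-31064) = 61096*(-1/31064) = -7637/3883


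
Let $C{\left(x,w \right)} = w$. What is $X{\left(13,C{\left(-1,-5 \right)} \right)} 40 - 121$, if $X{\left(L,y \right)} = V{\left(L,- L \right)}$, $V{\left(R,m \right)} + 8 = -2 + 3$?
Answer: $-401$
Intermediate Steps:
$V{\left(R,m \right)} = -7$ ($V{\left(R,m \right)} = -8 + \left(-2 + 3\right) = -8 + 1 = -7$)
$X{\left(L,y \right)} = -7$
$X{\left(13,C{\left(-1,-5 \right)} \right)} 40 - 121 = \left(-7\right) 40 - 121 = -280 - 121 = -401$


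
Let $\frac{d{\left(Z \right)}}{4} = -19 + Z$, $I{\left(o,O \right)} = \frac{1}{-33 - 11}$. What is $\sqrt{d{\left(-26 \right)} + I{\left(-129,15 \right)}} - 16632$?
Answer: $-16632 + \frac{89 i \sqrt{11}}{22} \approx -16632.0 + 13.417 i$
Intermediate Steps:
$I{\left(o,O \right)} = - \frac{1}{44}$ ($I{\left(o,O \right)} = \frac{1}{-44} = - \frac{1}{44}$)
$d{\left(Z \right)} = -76 + 4 Z$ ($d{\left(Z \right)} = 4 \left(-19 + Z\right) = -76 + 4 Z$)
$\sqrt{d{\left(-26 \right)} + I{\left(-129,15 \right)}} - 16632 = \sqrt{\left(-76 + 4 \left(-26\right)\right) - \frac{1}{44}} - 16632 = \sqrt{\left(-76 - 104\right) - \frac{1}{44}} - 16632 = \sqrt{-180 - \frac{1}{44}} - 16632 = \sqrt{- \frac{7921}{44}} - 16632 = \frac{89 i \sqrt{11}}{22} - 16632 = -16632 + \frac{89 i \sqrt{11}}{22}$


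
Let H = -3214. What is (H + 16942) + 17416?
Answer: 31144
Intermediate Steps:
(H + 16942) + 17416 = (-3214 + 16942) + 17416 = 13728 + 17416 = 31144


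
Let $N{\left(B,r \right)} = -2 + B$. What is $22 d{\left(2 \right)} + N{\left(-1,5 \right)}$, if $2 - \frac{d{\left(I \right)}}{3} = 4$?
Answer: $-135$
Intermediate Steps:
$d{\left(I \right)} = -6$ ($d{\left(I \right)} = 6 - 12 = -6$)
$22 d{\left(2 \right)} + N{\left(-1,5 \right)} = 22 \left(-6\right) - 3 = -132 - 3 = -135$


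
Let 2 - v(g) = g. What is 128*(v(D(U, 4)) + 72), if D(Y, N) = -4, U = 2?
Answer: 9984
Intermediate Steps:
v(g) = 2 - g
128*(v(D(U, 4)) + 72) = 128*((2 - 1*(-4)) + 72) = 128*((2 + 4) + 72) = 128*(6 + 72) = 128*78 = 9984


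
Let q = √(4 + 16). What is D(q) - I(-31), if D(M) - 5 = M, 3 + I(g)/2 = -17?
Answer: 45 + 2*√5 ≈ 49.472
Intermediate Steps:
q = 2*√5 (q = √20 = 2*√5 ≈ 4.4721)
I(g) = -40 (I(g) = -6 + 2*(-17) = -6 - 34 = -40)
D(M) = 5 + M
D(q) - I(-31) = (5 + 2*√5) - 1*(-40) = (5 + 2*√5) + 40 = 45 + 2*√5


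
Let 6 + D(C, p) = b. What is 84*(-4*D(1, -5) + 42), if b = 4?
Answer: 4200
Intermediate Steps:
D(C, p) = -2 (D(C, p) = -6 + 4 = -2)
84*(-4*D(1, -5) + 42) = 84*(-4*(-2) + 42) = 84*(8 + 42) = 84*50 = 4200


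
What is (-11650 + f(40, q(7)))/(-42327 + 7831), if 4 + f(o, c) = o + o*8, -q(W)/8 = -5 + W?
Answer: 5647/17248 ≈ 0.32740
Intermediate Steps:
q(W) = 40 - 8*W (q(W) = -8*(-5 + W) = 40 - 8*W)
f(o, c) = -4 + 9*o (f(o, c) = -4 + (o + o*8) = -4 + (o + 8*o) = -4 + 9*o)
(-11650 + f(40, q(7)))/(-42327 + 7831) = (-11650 + (-4 + 9*40))/(-42327 + 7831) = (-11650 + (-4 + 360))/(-34496) = (-11650 + 356)*(-1/34496) = -11294*(-1/34496) = 5647/17248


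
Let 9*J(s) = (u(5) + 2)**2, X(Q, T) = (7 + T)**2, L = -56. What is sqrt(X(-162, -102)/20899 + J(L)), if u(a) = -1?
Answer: 22*sqrt(4409689)/62697 ≈ 0.73685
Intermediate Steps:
J(s) = 1/9 (J(s) = (-1 + 2)**2/9 = (1/9)*1**2 = (1/9)*1 = 1/9)
sqrt(X(-162, -102)/20899 + J(L)) = sqrt((7 - 102)**2/20899 + 1/9) = sqrt((-95)**2*(1/20899) + 1/9) = sqrt(9025*(1/20899) + 1/9) = sqrt(9025/20899 + 1/9) = sqrt(102124/188091) = 22*sqrt(4409689)/62697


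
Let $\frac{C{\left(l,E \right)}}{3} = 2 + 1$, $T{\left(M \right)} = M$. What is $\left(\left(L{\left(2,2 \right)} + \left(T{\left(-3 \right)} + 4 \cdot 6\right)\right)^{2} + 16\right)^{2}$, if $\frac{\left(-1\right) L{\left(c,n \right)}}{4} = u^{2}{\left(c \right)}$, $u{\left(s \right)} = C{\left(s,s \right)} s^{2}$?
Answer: $710573523862225$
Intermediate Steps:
$C{\left(l,E \right)} = 9$ ($C{\left(l,E \right)} = 3 \left(2 + 1\right) = 3 \cdot 3 = 9$)
$u{\left(s \right)} = 9 s^{2}$
$L{\left(c,n \right)} = - 324 c^{4}$ ($L{\left(c,n \right)} = - 4 \left(9 c^{2}\right)^{2} = - 4 \cdot 81 c^{4} = - 324 c^{4}$)
$\left(\left(L{\left(2,2 \right)} + \left(T{\left(-3 \right)} + 4 \cdot 6\right)\right)^{2} + 16\right)^{2} = \left(\left(- 324 \cdot 2^{4} + \left(-3 + 4 \cdot 6\right)\right)^{2} + 16\right)^{2} = \left(\left(\left(-324\right) 16 + \left(-3 + 24\right)\right)^{2} + 16\right)^{2} = \left(\left(-5184 + 21\right)^{2} + 16\right)^{2} = \left(\left(-5163\right)^{2} + 16\right)^{2} = \left(26656569 + 16\right)^{2} = 26656585^{2} = 710573523862225$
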